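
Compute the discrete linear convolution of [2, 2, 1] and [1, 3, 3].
y[0] = 2×1 = 2; y[1] = 2×3 + 2×1 = 8; y[2] = 2×3 + 2×3 + 1×1 = 13; y[3] = 2×3 + 1×3 = 9; y[4] = 1×3 = 3

[2, 8, 13, 9, 3]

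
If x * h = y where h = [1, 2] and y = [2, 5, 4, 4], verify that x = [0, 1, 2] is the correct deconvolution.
Forward-compute [0, 1, 2] * [1, 2]: y[0] = 0×1 = 0; y[1] = 0×2 + 1×1 = 1; y[2] = 1×2 + 2×1 = 4; y[3] = 2×2 = 4 → [0, 1, 4, 4]. Does not match given y = [2, 5, 4, 4].

Not verified. [0, 1, 2] * [1, 2] = [0, 1, 4, 4], which differs from [2, 5, 4, 4] at index 0.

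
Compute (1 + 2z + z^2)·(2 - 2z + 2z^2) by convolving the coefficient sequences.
Ascending coefficients: a = [1, 2, 1], b = [2, -2, 2]. c[0] = 1×2 = 2; c[1] = 1×-2 + 2×2 = 2; c[2] = 1×2 + 2×-2 + 1×2 = 0; c[3] = 2×2 + 1×-2 = 2; c[4] = 1×2 = 2. Result coefficients: [2, 2, 0, 2, 2] → 2 + 2z + 2z^3 + 2z^4

2 + 2z + 2z^3 + 2z^4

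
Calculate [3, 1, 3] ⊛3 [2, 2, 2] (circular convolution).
Use y[k] = Σ_j u[j]·v[(k-j) mod 3]. y[0] = 3×2 + 1×2 + 3×2 = 14; y[1] = 3×2 + 1×2 + 3×2 = 14; y[2] = 3×2 + 1×2 + 3×2 = 14. Result: [14, 14, 14]

[14, 14, 14]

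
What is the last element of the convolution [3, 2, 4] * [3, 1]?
Use y[k] = Σ_i a[i]·b[k-i] at k=3. y[3] = 4×1 = 4

4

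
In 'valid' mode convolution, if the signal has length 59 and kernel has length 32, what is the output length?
'Valid' mode counts only positions where the kernel fully overlaps the signal: m - n + 1 = 59 - 32 + 1 = 28

28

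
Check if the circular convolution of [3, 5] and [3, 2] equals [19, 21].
Recompute circular convolution of [3, 5] and [3, 2]: y[0] = 3×3 + 5×2 = 19; y[1] = 3×2 + 5×3 = 21 → [19, 21]. Given [19, 21] matches, so answer: Yes

Yes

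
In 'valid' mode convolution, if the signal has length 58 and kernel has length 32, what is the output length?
'Valid' mode counts only positions where the kernel fully overlaps the signal: m - n + 1 = 58 - 32 + 1 = 27

27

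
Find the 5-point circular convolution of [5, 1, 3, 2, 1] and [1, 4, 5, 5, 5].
Use y[k] = Σ_j x[j]·h[(k-j) mod 5]. y[0] = 5×1 + 1×5 + 3×5 + 2×5 + 1×4 = 39; y[1] = 5×4 + 1×1 + 3×5 + 2×5 + 1×5 = 51; y[2] = 5×5 + 1×4 + 3×1 + 2×5 + 1×5 = 47; y[3] = 5×5 + 1×5 + 3×4 + 2×1 + 1×5 = 49; y[4] = 5×5 + 1×5 + 3×5 + 2×4 + 1×1 = 54. Result: [39, 51, 47, 49, 54]

[39, 51, 47, 49, 54]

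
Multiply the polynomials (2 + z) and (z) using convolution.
Ascending coefficients: a = [2, 1], b = [0, 1]. c[0] = 2×0 = 0; c[1] = 2×1 + 1×0 = 2; c[2] = 1×1 = 1. Result coefficients: [0, 2, 1] → 2z + z^2

2z + z^2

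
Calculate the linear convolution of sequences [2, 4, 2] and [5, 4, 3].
y[0] = 2×5 = 10; y[1] = 2×4 + 4×5 = 28; y[2] = 2×3 + 4×4 + 2×5 = 32; y[3] = 4×3 + 2×4 = 20; y[4] = 2×3 = 6

[10, 28, 32, 20, 6]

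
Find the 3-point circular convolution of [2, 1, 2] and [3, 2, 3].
Use y[k] = Σ_j s[j]·t[(k-j) mod 3]. y[0] = 2×3 + 1×3 + 2×2 = 13; y[1] = 2×2 + 1×3 + 2×3 = 13; y[2] = 2×3 + 1×2 + 2×3 = 14. Result: [13, 13, 14]

[13, 13, 14]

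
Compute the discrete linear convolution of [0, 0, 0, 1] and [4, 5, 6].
y[0] = 0×4 = 0; y[1] = 0×5 + 0×4 = 0; y[2] = 0×6 + 0×5 + 0×4 = 0; y[3] = 0×6 + 0×5 + 1×4 = 4; y[4] = 0×6 + 1×5 = 5; y[5] = 1×6 = 6

[0, 0, 0, 4, 5, 6]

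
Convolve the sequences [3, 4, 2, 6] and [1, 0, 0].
y[0] = 3×1 = 3; y[1] = 3×0 + 4×1 = 4; y[2] = 3×0 + 4×0 + 2×1 = 2; y[3] = 4×0 + 2×0 + 6×1 = 6; y[4] = 2×0 + 6×0 = 0; y[5] = 6×0 = 0

[3, 4, 2, 6, 0, 0]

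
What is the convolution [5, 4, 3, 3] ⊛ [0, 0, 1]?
y[0] = 5×0 = 0; y[1] = 5×0 + 4×0 = 0; y[2] = 5×1 + 4×0 + 3×0 = 5; y[3] = 4×1 + 3×0 + 3×0 = 4; y[4] = 3×1 + 3×0 = 3; y[5] = 3×1 = 3

[0, 0, 5, 4, 3, 3]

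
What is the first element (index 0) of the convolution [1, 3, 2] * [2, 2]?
Use y[k] = Σ_i a[i]·b[k-i] at k=0. y[0] = 1×2 = 2

2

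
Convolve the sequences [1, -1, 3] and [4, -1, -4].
y[0] = 1×4 = 4; y[1] = 1×-1 + -1×4 = -5; y[2] = 1×-4 + -1×-1 + 3×4 = 9; y[3] = -1×-4 + 3×-1 = 1; y[4] = 3×-4 = -12

[4, -5, 9, 1, -12]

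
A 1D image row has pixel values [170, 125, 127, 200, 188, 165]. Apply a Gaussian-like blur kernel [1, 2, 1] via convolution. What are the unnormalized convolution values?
Convolve image row [170, 125, 127, 200, 188, 165] with kernel [1, 2, 1]: y[0] = 170×1 = 170; y[1] = 170×2 + 125×1 = 465; y[2] = 170×1 + 125×2 + 127×1 = 547; y[3] = 125×1 + 127×2 + 200×1 = 579; y[4] = 127×1 + 200×2 + 188×1 = 715; y[5] = 200×1 + 188×2 + 165×1 = 741; y[6] = 188×1 + 165×2 = 518; y[7] = 165×1 = 165 → [170, 465, 547, 579, 715, 741, 518, 165]. Normalization factor = sum(kernel) = 4.

[170, 465, 547, 579, 715, 741, 518, 165]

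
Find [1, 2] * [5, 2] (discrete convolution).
y[0] = 1×5 = 5; y[1] = 1×2 + 2×5 = 12; y[2] = 2×2 = 4

[5, 12, 4]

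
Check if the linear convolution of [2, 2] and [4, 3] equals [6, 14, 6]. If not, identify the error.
Recompute linear convolution of [2, 2] and [4, 3]: y[0] = 2×4 = 8; y[1] = 2×3 + 2×4 = 14; y[2] = 2×3 = 6 → [8, 14, 6]. Compare to given [6, 14, 6]: they differ at index 0: given 6, correct 8, so answer: No

No. Error at index 0: given 6, correct 8.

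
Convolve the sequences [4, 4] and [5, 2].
y[0] = 4×5 = 20; y[1] = 4×2 + 4×5 = 28; y[2] = 4×2 = 8

[20, 28, 8]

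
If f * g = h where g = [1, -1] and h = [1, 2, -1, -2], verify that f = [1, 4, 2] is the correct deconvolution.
Forward-compute [1, 4, 2] * [1, -1]: h[0] = 1×1 = 1; h[1] = 1×-1 + 4×1 = 3; h[2] = 4×-1 + 2×1 = -2; h[3] = 2×-1 = -2 → [1, 3, -2, -2]. Does not match given h = [1, 2, -1, -2].

Not verified. [1, 4, 2] * [1, -1] = [1, 3, -2, -2], which differs from [1, 2, -1, -2] at index 1.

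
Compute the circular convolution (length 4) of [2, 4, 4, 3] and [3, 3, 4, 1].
Use y[k] = Σ_j a[j]·b[(k-j) mod 4]. y[0] = 2×3 + 4×1 + 4×4 + 3×3 = 35; y[1] = 2×3 + 4×3 + 4×1 + 3×4 = 34; y[2] = 2×4 + 4×3 + 4×3 + 3×1 = 35; y[3] = 2×1 + 4×4 + 4×3 + 3×3 = 39. Result: [35, 34, 35, 39]

[35, 34, 35, 39]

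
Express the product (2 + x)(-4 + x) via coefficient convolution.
Ascending coefficients: a = [2, 1], b = [-4, 1]. c[0] = 2×-4 = -8; c[1] = 2×1 + 1×-4 = -2; c[2] = 1×1 = 1. Result coefficients: [-8, -2, 1] → -8 - 2x + x^2

-8 - 2x + x^2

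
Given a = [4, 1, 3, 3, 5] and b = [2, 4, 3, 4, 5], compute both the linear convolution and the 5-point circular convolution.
Linear: y_lin[0] = 4×2 = 8; y_lin[1] = 4×4 + 1×2 = 18; y_lin[2] = 4×3 + 1×4 + 3×2 = 22; y_lin[3] = 4×4 + 1×3 + 3×4 + 3×2 = 37; y_lin[4] = 4×5 + 1×4 + 3×3 + 3×4 + 5×2 = 55; y_lin[5] = 1×5 + 3×4 + 3×3 + 5×4 = 46; y_lin[6] = 3×5 + 3×4 + 5×3 = 42; y_lin[7] = 3×5 + 5×4 = 35; y_lin[8] = 5×5 = 25 → [8, 18, 22, 37, 55, 46, 42, 35, 25]. Circular (length 5): y[0] = 4×2 + 1×5 + 3×4 + 3×3 + 5×4 = 54; y[1] = 4×4 + 1×2 + 3×5 + 3×4 + 5×3 = 60; y[2] = 4×3 + 1×4 + 3×2 + 3×5 + 5×4 = 57; y[3] = 4×4 + 1×3 + 3×4 + 3×2 + 5×5 = 62; y[4] = 4×5 + 1×4 + 3×3 + 3×4 + 5×2 = 55 → [54, 60, 57, 62, 55]

Linear: [8, 18, 22, 37, 55, 46, 42, 35, 25], Circular: [54, 60, 57, 62, 55]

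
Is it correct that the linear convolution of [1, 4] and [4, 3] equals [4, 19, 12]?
Recompute linear convolution of [1, 4] and [4, 3]: y[0] = 1×4 = 4; y[1] = 1×3 + 4×4 = 19; y[2] = 4×3 = 12 → [4, 19, 12]. Given [4, 19, 12] matches, so answer: Yes

Yes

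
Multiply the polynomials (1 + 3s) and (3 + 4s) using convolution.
Ascending coefficients: a = [1, 3], b = [3, 4]. c[0] = 1×3 = 3; c[1] = 1×4 + 3×3 = 13; c[2] = 3×4 = 12. Result coefficients: [3, 13, 12] → 3 + 13s + 12s^2

3 + 13s + 12s^2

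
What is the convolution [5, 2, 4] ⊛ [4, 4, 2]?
y[0] = 5×4 = 20; y[1] = 5×4 + 2×4 = 28; y[2] = 5×2 + 2×4 + 4×4 = 34; y[3] = 2×2 + 4×4 = 20; y[4] = 4×2 = 8

[20, 28, 34, 20, 8]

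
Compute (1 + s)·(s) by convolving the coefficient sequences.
Ascending coefficients: a = [1, 1], b = [0, 1]. c[0] = 1×0 = 0; c[1] = 1×1 + 1×0 = 1; c[2] = 1×1 = 1. Result coefficients: [0, 1, 1] → s + s^2

s + s^2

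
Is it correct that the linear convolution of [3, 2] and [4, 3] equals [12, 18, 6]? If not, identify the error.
Recompute linear convolution of [3, 2] and [4, 3]: y[0] = 3×4 = 12; y[1] = 3×3 + 2×4 = 17; y[2] = 2×3 = 6 → [12, 17, 6]. Compare to given [12, 18, 6]: they differ at index 1: given 18, correct 17, so answer: No

No. Error at index 1: given 18, correct 17.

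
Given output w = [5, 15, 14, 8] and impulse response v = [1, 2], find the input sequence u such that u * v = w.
Deconvolve w=[5, 15, 14, 8] by v=[1, 2]. Since v[0]=1, solve forward: u[0] = w[0] / 1 = 5; u[1] = (w[1] - 5×2) / 1 = 5; u[2] = (w[2] - 5×2) / 1 = 4. So u = [5, 5, 4]. Check by forward convolution: w[0] = 5×1 = 5; w[1] = 5×2 + 5×1 = 15; w[2] = 5×2 + 4×1 = 14; w[3] = 4×2 = 8

[5, 5, 4]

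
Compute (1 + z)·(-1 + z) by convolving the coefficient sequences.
Ascending coefficients: a = [1, 1], b = [-1, 1]. c[0] = 1×-1 = -1; c[1] = 1×1 + 1×-1 = 0; c[2] = 1×1 = 1. Result coefficients: [-1, 0, 1] → -1 + z^2

-1 + z^2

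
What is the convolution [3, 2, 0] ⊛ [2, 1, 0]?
y[0] = 3×2 = 6; y[1] = 3×1 + 2×2 = 7; y[2] = 3×0 + 2×1 + 0×2 = 2; y[3] = 2×0 + 0×1 = 0; y[4] = 0×0 = 0

[6, 7, 2, 0, 0]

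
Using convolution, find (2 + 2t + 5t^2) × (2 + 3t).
Ascending coefficients: a = [2, 2, 5], b = [2, 3]. c[0] = 2×2 = 4; c[1] = 2×3 + 2×2 = 10; c[2] = 2×3 + 5×2 = 16; c[3] = 5×3 = 15. Result coefficients: [4, 10, 16, 15] → 4 + 10t + 16t^2 + 15t^3

4 + 10t + 16t^2 + 15t^3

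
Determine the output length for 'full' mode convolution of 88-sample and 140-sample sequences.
Linear/full convolution length: m + n - 1 = 88 + 140 - 1 = 227

227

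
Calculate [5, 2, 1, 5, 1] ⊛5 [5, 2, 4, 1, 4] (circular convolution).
Use y[k] = Σ_j s[j]·t[(k-j) mod 5]. y[0] = 5×5 + 2×4 + 1×1 + 5×4 + 1×2 = 56; y[1] = 5×2 + 2×5 + 1×4 + 5×1 + 1×4 = 33; y[2] = 5×4 + 2×2 + 1×5 + 5×4 + 1×1 = 50; y[3] = 5×1 + 2×4 + 1×2 + 5×5 + 1×4 = 44; y[4] = 5×4 + 2×1 + 1×4 + 5×2 + 1×5 = 41. Result: [56, 33, 50, 44, 41]

[56, 33, 50, 44, 41]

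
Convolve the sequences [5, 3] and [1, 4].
y[0] = 5×1 = 5; y[1] = 5×4 + 3×1 = 23; y[2] = 3×4 = 12

[5, 23, 12]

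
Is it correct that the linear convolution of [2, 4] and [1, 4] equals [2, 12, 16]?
Recompute linear convolution of [2, 4] and [1, 4]: y[0] = 2×1 = 2; y[1] = 2×4 + 4×1 = 12; y[2] = 4×4 = 16 → [2, 12, 16]. Given [2, 12, 16] matches, so answer: Yes

Yes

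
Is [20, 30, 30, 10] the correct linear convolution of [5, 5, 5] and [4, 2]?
Recompute linear convolution of [5, 5, 5] and [4, 2]: y[0] = 5×4 = 20; y[1] = 5×2 + 5×4 = 30; y[2] = 5×2 + 5×4 = 30; y[3] = 5×2 = 10 → [20, 30, 30, 10]. Given [20, 30, 30, 10] matches, so answer: Yes

Yes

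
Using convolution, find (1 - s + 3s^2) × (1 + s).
Ascending coefficients: a = [1, -1, 3], b = [1, 1]. c[0] = 1×1 = 1; c[1] = 1×1 + -1×1 = 0; c[2] = -1×1 + 3×1 = 2; c[3] = 3×1 = 3. Result coefficients: [1, 0, 2, 3] → 1 + 2s^2 + 3s^3

1 + 2s^2 + 3s^3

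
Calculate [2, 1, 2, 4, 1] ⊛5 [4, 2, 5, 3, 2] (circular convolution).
Use y[k] = Σ_j f[j]·g[(k-j) mod 5]. y[0] = 2×4 + 1×2 + 2×3 + 4×5 + 1×2 = 38; y[1] = 2×2 + 1×4 + 2×2 + 4×3 + 1×5 = 29; y[2] = 2×5 + 1×2 + 2×4 + 4×2 + 1×3 = 31; y[3] = 2×3 + 1×5 + 2×2 + 4×4 + 1×2 = 33; y[4] = 2×2 + 1×3 + 2×5 + 4×2 + 1×4 = 29. Result: [38, 29, 31, 33, 29]

[38, 29, 31, 33, 29]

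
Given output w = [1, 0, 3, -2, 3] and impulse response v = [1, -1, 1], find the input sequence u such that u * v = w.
Deconvolve w=[1, 0, 3, -2, 3] by v=[1, -1, 1]. Since v[0]=1, solve forward: u[0] = w[0] / 1 = 1; u[1] = (w[1] - 1×-1) / 1 = 1; u[2] = (w[2] - 1×-1 - 1×1) / 1 = 3. So u = [1, 1, 3]. Check by forward convolution: w[0] = 1×1 = 1; w[1] = 1×-1 + 1×1 = 0; w[2] = 1×1 + 1×-1 + 3×1 = 3; w[3] = 1×1 + 3×-1 = -2; w[4] = 3×1 = 3

[1, 1, 3]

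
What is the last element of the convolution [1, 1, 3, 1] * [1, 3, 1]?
Use y[k] = Σ_i a[i]·b[k-i] at k=5. y[5] = 1×1 = 1

1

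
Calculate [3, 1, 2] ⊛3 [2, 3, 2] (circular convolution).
Use y[k] = Σ_j s[j]·t[(k-j) mod 3]. y[0] = 3×2 + 1×2 + 2×3 = 14; y[1] = 3×3 + 1×2 + 2×2 = 15; y[2] = 3×2 + 1×3 + 2×2 = 13. Result: [14, 15, 13]

[14, 15, 13]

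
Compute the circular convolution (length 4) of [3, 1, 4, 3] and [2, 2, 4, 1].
Use y[k] = Σ_j f[j]·g[(k-j) mod 4]. y[0] = 3×2 + 1×1 + 4×4 + 3×2 = 29; y[1] = 3×2 + 1×2 + 4×1 + 3×4 = 24; y[2] = 3×4 + 1×2 + 4×2 + 3×1 = 25; y[3] = 3×1 + 1×4 + 4×2 + 3×2 = 21. Result: [29, 24, 25, 21]

[29, 24, 25, 21]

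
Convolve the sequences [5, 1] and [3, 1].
y[0] = 5×3 = 15; y[1] = 5×1 + 1×3 = 8; y[2] = 1×1 = 1

[15, 8, 1]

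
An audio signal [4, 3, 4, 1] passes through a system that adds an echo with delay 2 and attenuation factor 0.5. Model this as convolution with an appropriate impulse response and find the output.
Direct-path + delayed-attenuated-path model → impulse response h = [1, 0, 0.5] (1 at lag 0, 0.5 at lag 2). Output y[n] = x[n] + 0.5·x[n - 2] (with x[n] = 0 outside 0..3): y[0] = 4 + 0.5×0 = 4; y[1] = 3 + 0.5×0 = 3; y[2] = 4 + 0.5×4 = 6.0; y[3] = 1 + 0.5×3 = 2.5; y[4] = 0 + 0.5×4 = 2.0; y[5] = 0 + 0.5×1 = 0.5. So y = [4, 3, 6.0, 2.5, 2.0, 0.5]

[4, 3, 6.0, 2.5, 2.0, 0.5]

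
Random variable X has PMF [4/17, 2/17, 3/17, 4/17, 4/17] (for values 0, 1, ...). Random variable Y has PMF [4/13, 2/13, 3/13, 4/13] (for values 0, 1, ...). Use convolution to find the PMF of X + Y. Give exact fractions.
P(X+Y=k) = Σ_i P(X=i)·P(Y=k-i) — a convolution of [4/17, 2/17, 3/17, 4/17, 4/17] and [4/13, 2/13, 3/13, 4/13]. P(X+Y=0) = (4/17)×(4/13) = 16/221; P(X+Y=1) = (4/17)×(2/13) + (2/17)×(4/13) = 8/221 + 8/221 = 16/221; P(X+Y=2) = (4/17)×(3/13) + (2/17)×(2/13) + (3/17)×(4/13) = 12/221 + 4/221 + 12/221 = 28/221; P(X+Y=3) = (4/17)×(4/13) + (2/17)×(3/13) + (3/17)×(2/13) + (4/17)×(4/13) = 16/221 + 6/221 + 6/221 + 16/221 = 44/221; P(X+Y=4) = (2/17)×(4/13) + (3/17)×(3/13) + (4/17)×(2/13) + (4/17)×(4/13) = 8/221 + 9/221 + 8/221 + 16/221 = 41/221; P(X+Y=5) = (3/17)×(4/13) + (4/17)×(3/13) + (4/17)×(2/13) = 12/221 + 12/221 + 8/221 = 32/221; P(X+Y=6) = (4/17)×(4/13) + (4/17)×(3/13) = 16/221 + 12/221 = 28/221; P(X+Y=7) = (4/17)×(4/13) = 16/221. PMF: [16/221, 16/221, 28/221, 44/221, 41/221, 32/221, 28/221, 16/221] (sums to 1 ✓)

[16/221, 16/221, 28/221, 44/221, 41/221, 32/221, 28/221, 16/221]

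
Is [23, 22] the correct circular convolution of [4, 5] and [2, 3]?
Recompute circular convolution of [4, 5] and [2, 3]: y[0] = 4×2 + 5×3 = 23; y[1] = 4×3 + 5×2 = 22 → [23, 22]. Given [23, 22] matches, so answer: Yes

Yes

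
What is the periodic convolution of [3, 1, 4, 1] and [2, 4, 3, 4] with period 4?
Use y[k] = Σ_j u[j]·v[(k-j) mod 4]. y[0] = 3×2 + 1×4 + 4×3 + 1×4 = 26; y[1] = 3×4 + 1×2 + 4×4 + 1×3 = 33; y[2] = 3×3 + 1×4 + 4×2 + 1×4 = 25; y[3] = 3×4 + 1×3 + 4×4 + 1×2 = 33. Result: [26, 33, 25, 33]

[26, 33, 25, 33]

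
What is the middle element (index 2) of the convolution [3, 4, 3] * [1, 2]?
Use y[k] = Σ_i a[i]·b[k-i] at k=2. y[2] = 4×2 + 3×1 = 11

11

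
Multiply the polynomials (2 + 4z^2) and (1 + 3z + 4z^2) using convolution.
Ascending coefficients: a = [2, 0, 4], b = [1, 3, 4]. c[0] = 2×1 = 2; c[1] = 2×3 + 0×1 = 6; c[2] = 2×4 + 0×3 + 4×1 = 12; c[3] = 0×4 + 4×3 = 12; c[4] = 4×4 = 16. Result coefficients: [2, 6, 12, 12, 16] → 2 + 6z + 12z^2 + 12z^3 + 16z^4

2 + 6z + 12z^2 + 12z^3 + 16z^4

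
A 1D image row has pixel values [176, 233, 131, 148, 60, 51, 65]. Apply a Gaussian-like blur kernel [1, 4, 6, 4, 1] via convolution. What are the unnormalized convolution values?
Convolve image row [176, 233, 131, 148, 60, 51, 65] with kernel [1, 4, 6, 4, 1]: y[0] = 176×1 = 176; y[1] = 176×4 + 233×1 = 937; y[2] = 176×6 + 233×4 + 131×1 = 2119; y[3] = 176×4 + 233×6 + 131×4 + 148×1 = 2774; y[4] = 176×1 + 233×4 + 131×6 + 148×4 + 60×1 = 2546; y[5] = 233×1 + 131×4 + 148×6 + 60×4 + 51×1 = 1936; y[6] = 131×1 + 148×4 + 60×6 + 51×4 + 65×1 = 1352; y[7] = 148×1 + 60×4 + 51×6 + 65×4 = 954; y[8] = 60×1 + 51×4 + 65×6 = 654; y[9] = 51×1 + 65×4 = 311; y[10] = 65×1 = 65 → [176, 937, 2119, 2774, 2546, 1936, 1352, 954, 654, 311, 65]. Normalization factor = sum(kernel) = 16.

[176, 937, 2119, 2774, 2546, 1936, 1352, 954, 654, 311, 65]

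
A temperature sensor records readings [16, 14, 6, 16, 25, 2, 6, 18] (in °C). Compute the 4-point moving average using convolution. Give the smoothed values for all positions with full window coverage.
4-point moving average kernel = [1, 1, 1, 1]. Apply in 'valid' mode (full window coverage): avg[0] = (16 + 14 + 6 + 16) / 4 = 13.0; avg[1] = (14 + 6 + 16 + 25) / 4 = 15.25; avg[2] = (6 + 16 + 25 + 2) / 4 = 12.25; avg[3] = (16 + 25 + 2 + 6) / 4 = 12.25; avg[4] = (25 + 2 + 6 + 18) / 4 = 12.75. Smoothed values: [13.0, 15.25, 12.25, 12.25, 12.75]

[13.0, 15.25, 12.25, 12.25, 12.75]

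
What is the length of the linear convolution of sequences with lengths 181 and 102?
Linear/full convolution length: m + n - 1 = 181 + 102 - 1 = 282

282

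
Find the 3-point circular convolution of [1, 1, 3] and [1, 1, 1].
Use y[k] = Σ_j x[j]·h[(k-j) mod 3]. y[0] = 1×1 + 1×1 + 3×1 = 5; y[1] = 1×1 + 1×1 + 3×1 = 5; y[2] = 1×1 + 1×1 + 3×1 = 5. Result: [5, 5, 5]

[5, 5, 5]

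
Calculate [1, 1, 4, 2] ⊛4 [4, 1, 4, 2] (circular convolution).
Use y[k] = Σ_j f[j]·g[(k-j) mod 4]. y[0] = 1×4 + 1×2 + 4×4 + 2×1 = 24; y[1] = 1×1 + 1×4 + 4×2 + 2×4 = 21; y[2] = 1×4 + 1×1 + 4×4 + 2×2 = 25; y[3] = 1×2 + 1×4 + 4×1 + 2×4 = 18. Result: [24, 21, 25, 18]

[24, 21, 25, 18]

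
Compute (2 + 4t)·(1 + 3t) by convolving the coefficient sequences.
Ascending coefficients: a = [2, 4], b = [1, 3]. c[0] = 2×1 = 2; c[1] = 2×3 + 4×1 = 10; c[2] = 4×3 = 12. Result coefficients: [2, 10, 12] → 2 + 10t + 12t^2

2 + 10t + 12t^2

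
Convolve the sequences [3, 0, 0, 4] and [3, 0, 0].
y[0] = 3×3 = 9; y[1] = 3×0 + 0×3 = 0; y[2] = 3×0 + 0×0 + 0×3 = 0; y[3] = 0×0 + 0×0 + 4×3 = 12; y[4] = 0×0 + 4×0 = 0; y[5] = 4×0 = 0

[9, 0, 0, 12, 0, 0]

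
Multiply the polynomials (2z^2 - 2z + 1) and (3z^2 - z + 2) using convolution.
Ascending coefficients: a = [1, -2, 2], b = [2, -1, 3]. c[0] = 1×2 = 2; c[1] = 1×-1 + -2×2 = -5; c[2] = 1×3 + -2×-1 + 2×2 = 9; c[3] = -2×3 + 2×-1 = -8; c[4] = 2×3 = 6. Result coefficients: [2, -5, 9, -8, 6] → 6z^4 - 8z^3 + 9z^2 - 5z + 2

6z^4 - 8z^3 + 9z^2 - 5z + 2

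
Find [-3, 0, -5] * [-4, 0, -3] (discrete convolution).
y[0] = -3×-4 = 12; y[1] = -3×0 + 0×-4 = 0; y[2] = -3×-3 + 0×0 + -5×-4 = 29; y[3] = 0×-3 + -5×0 = 0; y[4] = -5×-3 = 15

[12, 0, 29, 0, 15]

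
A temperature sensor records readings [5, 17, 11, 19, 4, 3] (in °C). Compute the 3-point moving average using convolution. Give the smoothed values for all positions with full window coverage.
3-point moving average kernel = [1, 1, 1]. Apply in 'valid' mode (full window coverage): avg[0] = (5 + 17 + 11) / 3 = 11.0; avg[1] = (17 + 11 + 19) / 3 = 15.67; avg[2] = (11 + 19 + 4) / 3 = 11.33; avg[3] = (19 + 4 + 3) / 3 = 8.67. Smoothed values: [11.0, 15.67, 11.33, 8.67]

[11.0, 15.67, 11.33, 8.67]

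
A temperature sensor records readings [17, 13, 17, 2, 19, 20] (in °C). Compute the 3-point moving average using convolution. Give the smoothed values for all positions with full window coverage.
3-point moving average kernel = [1, 1, 1]. Apply in 'valid' mode (full window coverage): avg[0] = (17 + 13 + 17) / 3 = 15.67; avg[1] = (13 + 17 + 2) / 3 = 10.67; avg[2] = (17 + 2 + 19) / 3 = 12.67; avg[3] = (2 + 19 + 20) / 3 = 13.67. Smoothed values: [15.67, 10.67, 12.67, 13.67]

[15.67, 10.67, 12.67, 13.67]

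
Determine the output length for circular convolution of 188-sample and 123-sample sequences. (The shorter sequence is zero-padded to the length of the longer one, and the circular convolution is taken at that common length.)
Circular convolution (zero-padding the shorter input) has length max(m, n) = max(188, 123) = 188

188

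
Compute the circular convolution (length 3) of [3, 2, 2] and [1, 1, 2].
Use y[k] = Σ_j f[j]·g[(k-j) mod 3]. y[0] = 3×1 + 2×2 + 2×1 = 9; y[1] = 3×1 + 2×1 + 2×2 = 9; y[2] = 3×2 + 2×1 + 2×1 = 10. Result: [9, 9, 10]

[9, 9, 10]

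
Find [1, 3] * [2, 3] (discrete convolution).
y[0] = 1×2 = 2; y[1] = 1×3 + 3×2 = 9; y[2] = 3×3 = 9

[2, 9, 9]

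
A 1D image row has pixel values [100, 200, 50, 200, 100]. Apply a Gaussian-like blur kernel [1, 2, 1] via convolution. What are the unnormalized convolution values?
Convolve image row [100, 200, 50, 200, 100] with kernel [1, 2, 1]: y[0] = 100×1 = 100; y[1] = 100×2 + 200×1 = 400; y[2] = 100×1 + 200×2 + 50×1 = 550; y[3] = 200×1 + 50×2 + 200×1 = 500; y[4] = 50×1 + 200×2 + 100×1 = 550; y[5] = 200×1 + 100×2 = 400; y[6] = 100×1 = 100 → [100, 400, 550, 500, 550, 400, 100]. Normalization factor = sum(kernel) = 4.

[100, 400, 550, 500, 550, 400, 100]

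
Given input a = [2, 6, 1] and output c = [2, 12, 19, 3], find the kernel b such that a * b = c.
Output length 4 = len(a) + len(b) - 1 ⇒ len(b) = 2. Solve b forward using b[k] = (c[k] - Σ_{i≥1} a[i]·b[k-i]) / a[0]: b[0] = c[0] / a[0] = 2 / 2 = 1; b[1] = (c[1] - 6×1) / a[0] = (12 - 6×1) / 2 = 3. So b = [1, 3]. Forward-check [2, 6, 1] * [1, 3]: c[0] = 2×1 = 2; c[1] = 2×3 + 6×1 = 12; c[2] = 6×3 + 1×1 = 19; c[3] = 1×3 = 3 → [2, 12, 19, 3] ✓

[1, 3]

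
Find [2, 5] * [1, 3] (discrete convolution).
y[0] = 2×1 = 2; y[1] = 2×3 + 5×1 = 11; y[2] = 5×3 = 15

[2, 11, 15]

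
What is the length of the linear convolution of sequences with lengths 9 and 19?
Linear/full convolution length: m + n - 1 = 9 + 19 - 1 = 27

27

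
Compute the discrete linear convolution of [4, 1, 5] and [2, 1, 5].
y[0] = 4×2 = 8; y[1] = 4×1 + 1×2 = 6; y[2] = 4×5 + 1×1 + 5×2 = 31; y[3] = 1×5 + 5×1 = 10; y[4] = 5×5 = 25

[8, 6, 31, 10, 25]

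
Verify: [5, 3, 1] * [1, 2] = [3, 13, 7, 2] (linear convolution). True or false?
Recompute linear convolution of [5, 3, 1] and [1, 2]: y[0] = 5×1 = 5; y[1] = 5×2 + 3×1 = 13; y[2] = 3×2 + 1×1 = 7; y[3] = 1×2 = 2 → [5, 13, 7, 2]. Compare to given [3, 13, 7, 2]: they differ at index 0: given 3, correct 5, so answer: No

No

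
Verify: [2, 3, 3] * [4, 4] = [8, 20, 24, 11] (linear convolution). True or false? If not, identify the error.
Recompute linear convolution of [2, 3, 3] and [4, 4]: y[0] = 2×4 = 8; y[1] = 2×4 + 3×4 = 20; y[2] = 3×4 + 3×4 = 24; y[3] = 3×4 = 12 → [8, 20, 24, 12]. Compare to given [8, 20, 24, 11]: they differ at index 3: given 11, correct 12, so answer: No

No. Error at index 3: given 11, correct 12.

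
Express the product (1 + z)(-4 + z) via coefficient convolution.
Ascending coefficients: a = [1, 1], b = [-4, 1]. c[0] = 1×-4 = -4; c[1] = 1×1 + 1×-4 = -3; c[2] = 1×1 = 1. Result coefficients: [-4, -3, 1] → -4 - 3z + z^2

-4 - 3z + z^2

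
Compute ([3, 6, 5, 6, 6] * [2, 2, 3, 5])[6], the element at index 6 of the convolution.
Use y[k] = Σ_i a[i]·b[k-i] at k=6. y[6] = 6×5 + 6×3 = 48

48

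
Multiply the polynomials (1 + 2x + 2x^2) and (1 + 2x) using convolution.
Ascending coefficients: a = [1, 2, 2], b = [1, 2]. c[0] = 1×1 = 1; c[1] = 1×2 + 2×1 = 4; c[2] = 2×2 + 2×1 = 6; c[3] = 2×2 = 4. Result coefficients: [1, 4, 6, 4] → 1 + 4x + 6x^2 + 4x^3

1 + 4x + 6x^2 + 4x^3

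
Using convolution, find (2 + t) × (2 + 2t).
Ascending coefficients: a = [2, 1], b = [2, 2]. c[0] = 2×2 = 4; c[1] = 2×2 + 1×2 = 6; c[2] = 1×2 = 2. Result coefficients: [4, 6, 2] → 4 + 6t + 2t^2

4 + 6t + 2t^2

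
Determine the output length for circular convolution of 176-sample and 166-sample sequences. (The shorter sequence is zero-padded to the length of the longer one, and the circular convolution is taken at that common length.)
Circular convolution (zero-padding the shorter input) has length max(m, n) = max(176, 166) = 176

176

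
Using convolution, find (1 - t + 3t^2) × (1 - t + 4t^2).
Ascending coefficients: a = [1, -1, 3], b = [1, -1, 4]. c[0] = 1×1 = 1; c[1] = 1×-1 + -1×1 = -2; c[2] = 1×4 + -1×-1 + 3×1 = 8; c[3] = -1×4 + 3×-1 = -7; c[4] = 3×4 = 12. Result coefficients: [1, -2, 8, -7, 12] → 1 - 2t + 8t^2 - 7t^3 + 12t^4

1 - 2t + 8t^2 - 7t^3 + 12t^4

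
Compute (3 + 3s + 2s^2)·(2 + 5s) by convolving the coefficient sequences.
Ascending coefficients: a = [3, 3, 2], b = [2, 5]. c[0] = 3×2 = 6; c[1] = 3×5 + 3×2 = 21; c[2] = 3×5 + 2×2 = 19; c[3] = 2×5 = 10. Result coefficients: [6, 21, 19, 10] → 6 + 21s + 19s^2 + 10s^3

6 + 21s + 19s^2 + 10s^3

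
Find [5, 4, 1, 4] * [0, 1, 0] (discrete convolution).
y[0] = 5×0 = 0; y[1] = 5×1 + 4×0 = 5; y[2] = 5×0 + 4×1 + 1×0 = 4; y[3] = 4×0 + 1×1 + 4×0 = 1; y[4] = 1×0 + 4×1 = 4; y[5] = 4×0 = 0

[0, 5, 4, 1, 4, 0]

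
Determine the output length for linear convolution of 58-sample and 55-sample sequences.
Linear/full convolution length: m + n - 1 = 58 + 55 - 1 = 112

112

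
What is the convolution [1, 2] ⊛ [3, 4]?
y[0] = 1×3 = 3; y[1] = 1×4 + 2×3 = 10; y[2] = 2×4 = 8

[3, 10, 8]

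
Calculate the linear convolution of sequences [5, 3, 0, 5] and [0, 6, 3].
y[0] = 5×0 = 0; y[1] = 5×6 + 3×0 = 30; y[2] = 5×3 + 3×6 + 0×0 = 33; y[3] = 3×3 + 0×6 + 5×0 = 9; y[4] = 0×3 + 5×6 = 30; y[5] = 5×3 = 15

[0, 30, 33, 9, 30, 15]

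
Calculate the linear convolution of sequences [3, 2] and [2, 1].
y[0] = 3×2 = 6; y[1] = 3×1 + 2×2 = 7; y[2] = 2×1 = 2

[6, 7, 2]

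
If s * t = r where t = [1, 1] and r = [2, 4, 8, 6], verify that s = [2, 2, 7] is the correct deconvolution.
Forward-compute [2, 2, 7] * [1, 1]: r[0] = 2×1 = 2; r[1] = 2×1 + 2×1 = 4; r[2] = 2×1 + 7×1 = 9; r[3] = 7×1 = 7 → [2, 4, 9, 7]. Does not match given r = [2, 4, 8, 6].

Not verified. [2, 2, 7] * [1, 1] = [2, 4, 9, 7], which differs from [2, 4, 8, 6] at index 2.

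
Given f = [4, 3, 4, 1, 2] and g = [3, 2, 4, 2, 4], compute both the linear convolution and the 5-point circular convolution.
Linear: y_lin[0] = 4×3 = 12; y_lin[1] = 4×2 + 3×3 = 17; y_lin[2] = 4×4 + 3×2 + 4×3 = 34; y_lin[3] = 4×2 + 3×4 + 4×2 + 1×3 = 31; y_lin[4] = 4×4 + 3×2 + 4×4 + 1×2 + 2×3 = 46; y_lin[5] = 3×4 + 4×2 + 1×4 + 2×2 = 28; y_lin[6] = 4×4 + 1×2 + 2×4 = 26; y_lin[7] = 1×4 + 2×2 = 8; y_lin[8] = 2×4 = 8 → [12, 17, 34, 31, 46, 28, 26, 8, 8]. Circular (length 5): y[0] = 4×3 + 3×4 + 4×2 + 1×4 + 2×2 = 40; y[1] = 4×2 + 3×3 + 4×4 + 1×2 + 2×4 = 43; y[2] = 4×4 + 3×2 + 4×3 + 1×4 + 2×2 = 42; y[3] = 4×2 + 3×4 + 4×2 + 1×3 + 2×4 = 39; y[4] = 4×4 + 3×2 + 4×4 + 1×2 + 2×3 = 46 → [40, 43, 42, 39, 46]

Linear: [12, 17, 34, 31, 46, 28, 26, 8, 8], Circular: [40, 43, 42, 39, 46]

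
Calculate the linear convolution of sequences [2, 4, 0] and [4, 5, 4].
y[0] = 2×4 = 8; y[1] = 2×5 + 4×4 = 26; y[2] = 2×4 + 4×5 + 0×4 = 28; y[3] = 4×4 + 0×5 = 16; y[4] = 0×4 = 0

[8, 26, 28, 16, 0]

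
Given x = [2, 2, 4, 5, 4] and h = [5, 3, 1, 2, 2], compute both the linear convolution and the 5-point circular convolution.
Linear: y_lin[0] = 2×5 = 10; y_lin[1] = 2×3 + 2×5 = 16; y_lin[2] = 2×1 + 2×3 + 4×5 = 28; y_lin[3] = 2×2 + 2×1 + 4×3 + 5×5 = 43; y_lin[4] = 2×2 + 2×2 + 4×1 + 5×3 + 4×5 = 47; y_lin[5] = 2×2 + 4×2 + 5×1 + 4×3 = 29; y_lin[6] = 4×2 + 5×2 + 4×1 = 22; y_lin[7] = 5×2 + 4×2 = 18; y_lin[8] = 4×2 = 8 → [10, 16, 28, 43, 47, 29, 22, 18, 8]. Circular (length 5): y[0] = 2×5 + 2×2 + 4×2 + 5×1 + 4×3 = 39; y[1] = 2×3 + 2×5 + 4×2 + 5×2 + 4×1 = 38; y[2] = 2×1 + 2×3 + 4×5 + 5×2 + 4×2 = 46; y[3] = 2×2 + 2×1 + 4×3 + 5×5 + 4×2 = 51; y[4] = 2×2 + 2×2 + 4×1 + 5×3 + 4×5 = 47 → [39, 38, 46, 51, 47]

Linear: [10, 16, 28, 43, 47, 29, 22, 18, 8], Circular: [39, 38, 46, 51, 47]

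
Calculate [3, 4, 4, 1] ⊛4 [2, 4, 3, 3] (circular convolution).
Use y[k] = Σ_j a[j]·b[(k-j) mod 4]. y[0] = 3×2 + 4×3 + 4×3 + 1×4 = 34; y[1] = 3×4 + 4×2 + 4×3 + 1×3 = 35; y[2] = 3×3 + 4×4 + 4×2 + 1×3 = 36; y[3] = 3×3 + 4×3 + 4×4 + 1×2 = 39. Result: [34, 35, 36, 39]

[34, 35, 36, 39]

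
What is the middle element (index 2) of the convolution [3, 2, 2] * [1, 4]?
Use y[k] = Σ_i a[i]·b[k-i] at k=2. y[2] = 2×4 + 2×1 = 10

10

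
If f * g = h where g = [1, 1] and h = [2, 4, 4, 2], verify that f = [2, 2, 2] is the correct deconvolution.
Forward-compute [2, 2, 2] * [1, 1]: h[0] = 2×1 = 2; h[1] = 2×1 + 2×1 = 4; h[2] = 2×1 + 2×1 = 4; h[3] = 2×1 = 2 → [2, 4, 4, 2]. Matches given h = [2, 4, 4, 2], so verified.

Verified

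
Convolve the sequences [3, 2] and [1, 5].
y[0] = 3×1 = 3; y[1] = 3×5 + 2×1 = 17; y[2] = 2×5 = 10

[3, 17, 10]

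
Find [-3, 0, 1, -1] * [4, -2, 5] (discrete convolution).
y[0] = -3×4 = -12; y[1] = -3×-2 + 0×4 = 6; y[2] = -3×5 + 0×-2 + 1×4 = -11; y[3] = 0×5 + 1×-2 + -1×4 = -6; y[4] = 1×5 + -1×-2 = 7; y[5] = -1×5 = -5

[-12, 6, -11, -6, 7, -5]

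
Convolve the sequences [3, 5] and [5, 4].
y[0] = 3×5 = 15; y[1] = 3×4 + 5×5 = 37; y[2] = 5×4 = 20

[15, 37, 20]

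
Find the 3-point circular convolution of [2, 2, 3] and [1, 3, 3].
Use y[k] = Σ_j s[j]·t[(k-j) mod 3]. y[0] = 2×1 + 2×3 + 3×3 = 17; y[1] = 2×3 + 2×1 + 3×3 = 17; y[2] = 2×3 + 2×3 + 3×1 = 15. Result: [17, 17, 15]

[17, 17, 15]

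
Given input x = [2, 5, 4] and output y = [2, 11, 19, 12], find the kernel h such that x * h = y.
Output length 4 = len(x) + len(h) - 1 ⇒ len(h) = 2. Solve h forward using h[k] = (y[k] - Σ_{i≥1} x[i]·h[k-i]) / x[0]: h[0] = y[0] / x[0] = 2 / 2 = 1; h[1] = (y[1] - 5×1) / x[0] = (11 - 5×1) / 2 = 3. So h = [1, 3]. Forward-check [2, 5, 4] * [1, 3]: y[0] = 2×1 = 2; y[1] = 2×3 + 5×1 = 11; y[2] = 5×3 + 4×1 = 19; y[3] = 4×3 = 12 → [2, 11, 19, 12] ✓

[1, 3]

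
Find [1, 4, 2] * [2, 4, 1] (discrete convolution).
y[0] = 1×2 = 2; y[1] = 1×4 + 4×2 = 12; y[2] = 1×1 + 4×4 + 2×2 = 21; y[3] = 4×1 + 2×4 = 12; y[4] = 2×1 = 2

[2, 12, 21, 12, 2]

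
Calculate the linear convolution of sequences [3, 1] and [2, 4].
y[0] = 3×2 = 6; y[1] = 3×4 + 1×2 = 14; y[2] = 1×4 = 4

[6, 14, 4]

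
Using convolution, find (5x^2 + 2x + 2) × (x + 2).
Ascending coefficients: a = [2, 2, 5], b = [2, 1]. c[0] = 2×2 = 4; c[1] = 2×1 + 2×2 = 6; c[2] = 2×1 + 5×2 = 12; c[3] = 5×1 = 5. Result coefficients: [4, 6, 12, 5] → 5x^3 + 12x^2 + 6x + 4

5x^3 + 12x^2 + 6x + 4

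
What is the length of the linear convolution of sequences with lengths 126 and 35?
Linear/full convolution length: m + n - 1 = 126 + 35 - 1 = 160

160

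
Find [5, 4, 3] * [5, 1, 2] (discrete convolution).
y[0] = 5×5 = 25; y[1] = 5×1 + 4×5 = 25; y[2] = 5×2 + 4×1 + 3×5 = 29; y[3] = 4×2 + 3×1 = 11; y[4] = 3×2 = 6

[25, 25, 29, 11, 6]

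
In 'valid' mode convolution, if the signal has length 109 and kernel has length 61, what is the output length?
'Valid' mode counts only positions where the kernel fully overlaps the signal: m - n + 1 = 109 - 61 + 1 = 49

49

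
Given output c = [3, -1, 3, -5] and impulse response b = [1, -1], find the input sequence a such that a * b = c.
Deconvolve c=[3, -1, 3, -5] by b=[1, -1]. Since b[0]=1, solve forward: a[0] = c[0] / 1 = 3; a[1] = (c[1] - 3×-1) / 1 = 2; a[2] = (c[2] - 2×-1) / 1 = 5. So a = [3, 2, 5]. Check by forward convolution: c[0] = 3×1 = 3; c[1] = 3×-1 + 2×1 = -1; c[2] = 2×-1 + 5×1 = 3; c[3] = 5×-1 = -5

[3, 2, 5]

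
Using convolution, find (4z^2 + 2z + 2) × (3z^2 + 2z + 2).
Ascending coefficients: a = [2, 2, 4], b = [2, 2, 3]. c[0] = 2×2 = 4; c[1] = 2×2 + 2×2 = 8; c[2] = 2×3 + 2×2 + 4×2 = 18; c[3] = 2×3 + 4×2 = 14; c[4] = 4×3 = 12. Result coefficients: [4, 8, 18, 14, 12] → 12z^4 + 14z^3 + 18z^2 + 8z + 4

12z^4 + 14z^3 + 18z^2 + 8z + 4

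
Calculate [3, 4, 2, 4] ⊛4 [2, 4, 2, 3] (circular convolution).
Use y[k] = Σ_j f[j]·g[(k-j) mod 4]. y[0] = 3×2 + 4×3 + 2×2 + 4×4 = 38; y[1] = 3×4 + 4×2 + 2×3 + 4×2 = 34; y[2] = 3×2 + 4×4 + 2×2 + 4×3 = 38; y[3] = 3×3 + 4×2 + 2×4 + 4×2 = 33. Result: [38, 34, 38, 33]

[38, 34, 38, 33]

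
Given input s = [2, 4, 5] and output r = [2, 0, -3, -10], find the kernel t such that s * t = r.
Output length 4 = len(s) + len(t) - 1 ⇒ len(t) = 2. Solve t forward using t[k] = (r[k] - Σ_{i≥1} s[i]·t[k-i]) / s[0]: t[0] = r[0] / s[0] = 2 / 2 = 1; t[1] = (r[1] - 4×1) / s[0] = (0 - 4×1) / 2 = -2. So t = [1, -2]. Forward-check [2, 4, 5] * [1, -2]: r[0] = 2×1 = 2; r[1] = 2×-2 + 4×1 = 0; r[2] = 4×-2 + 5×1 = -3; r[3] = 5×-2 = -10 → [2, 0, -3, -10] ✓

[1, -2]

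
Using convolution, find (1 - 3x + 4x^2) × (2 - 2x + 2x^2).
Ascending coefficients: a = [1, -3, 4], b = [2, -2, 2]. c[0] = 1×2 = 2; c[1] = 1×-2 + -3×2 = -8; c[2] = 1×2 + -3×-2 + 4×2 = 16; c[3] = -3×2 + 4×-2 = -14; c[4] = 4×2 = 8. Result coefficients: [2, -8, 16, -14, 8] → 2 - 8x + 16x^2 - 14x^3 + 8x^4

2 - 8x + 16x^2 - 14x^3 + 8x^4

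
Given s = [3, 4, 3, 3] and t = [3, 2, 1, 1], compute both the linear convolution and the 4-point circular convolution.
Linear: y_lin[0] = 3×3 = 9; y_lin[1] = 3×2 + 4×3 = 18; y_lin[2] = 3×1 + 4×2 + 3×3 = 20; y_lin[3] = 3×1 + 4×1 + 3×2 + 3×3 = 22; y_lin[4] = 4×1 + 3×1 + 3×2 = 13; y_lin[5] = 3×1 + 3×1 = 6; y_lin[6] = 3×1 = 3 → [9, 18, 20, 22, 13, 6, 3]. Circular (length 4): y[0] = 3×3 + 4×1 + 3×1 + 3×2 = 22; y[1] = 3×2 + 4×3 + 3×1 + 3×1 = 24; y[2] = 3×1 + 4×2 + 3×3 + 3×1 = 23; y[3] = 3×1 + 4×1 + 3×2 + 3×3 = 22 → [22, 24, 23, 22]

Linear: [9, 18, 20, 22, 13, 6, 3], Circular: [22, 24, 23, 22]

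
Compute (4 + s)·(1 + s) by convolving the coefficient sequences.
Ascending coefficients: a = [4, 1], b = [1, 1]. c[0] = 4×1 = 4; c[1] = 4×1 + 1×1 = 5; c[2] = 1×1 = 1. Result coefficients: [4, 5, 1] → 4 + 5s + s^2

4 + 5s + s^2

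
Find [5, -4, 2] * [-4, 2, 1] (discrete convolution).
y[0] = 5×-4 = -20; y[1] = 5×2 + -4×-4 = 26; y[2] = 5×1 + -4×2 + 2×-4 = -11; y[3] = -4×1 + 2×2 = 0; y[4] = 2×1 = 2

[-20, 26, -11, 0, 2]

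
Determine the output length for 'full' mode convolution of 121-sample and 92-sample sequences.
Linear/full convolution length: m + n - 1 = 121 + 92 - 1 = 212

212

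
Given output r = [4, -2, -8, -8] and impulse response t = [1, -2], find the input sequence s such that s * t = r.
Deconvolve r=[4, -2, -8, -8] by t=[1, -2]. Since t[0]=1, solve forward: s[0] = r[0] / 1 = 4; s[1] = (r[1] - 4×-2) / 1 = 6; s[2] = (r[2] - 6×-2) / 1 = 4. So s = [4, 6, 4]. Check by forward convolution: r[0] = 4×1 = 4; r[1] = 4×-2 + 6×1 = -2; r[2] = 6×-2 + 4×1 = -8; r[3] = 4×-2 = -8

[4, 6, 4]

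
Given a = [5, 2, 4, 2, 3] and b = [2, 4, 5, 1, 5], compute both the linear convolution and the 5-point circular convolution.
Linear: y_lin[0] = 5×2 = 10; y_lin[1] = 5×4 + 2×2 = 24; y_lin[2] = 5×5 + 2×4 + 4×2 = 41; y_lin[3] = 5×1 + 2×5 + 4×4 + 2×2 = 35; y_lin[4] = 5×5 + 2×1 + 4×5 + 2×4 + 3×2 = 61; y_lin[5] = 2×5 + 4×1 + 2×5 + 3×4 = 36; y_lin[6] = 4×5 + 2×1 + 3×5 = 37; y_lin[7] = 2×5 + 3×1 = 13; y_lin[8] = 3×5 = 15 → [10, 24, 41, 35, 61, 36, 37, 13, 15]. Circular (length 5): y[0] = 5×2 + 2×5 + 4×1 + 2×5 + 3×4 = 46; y[1] = 5×4 + 2×2 + 4×5 + 2×1 + 3×5 = 61; y[2] = 5×5 + 2×4 + 4×2 + 2×5 + 3×1 = 54; y[3] = 5×1 + 2×5 + 4×4 + 2×2 + 3×5 = 50; y[4] = 5×5 + 2×1 + 4×5 + 2×4 + 3×2 = 61 → [46, 61, 54, 50, 61]

Linear: [10, 24, 41, 35, 61, 36, 37, 13, 15], Circular: [46, 61, 54, 50, 61]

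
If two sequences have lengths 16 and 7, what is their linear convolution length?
Linear/full convolution length: m + n - 1 = 16 + 7 - 1 = 22

22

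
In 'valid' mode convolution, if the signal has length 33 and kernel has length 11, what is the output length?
'Valid' mode counts only positions where the kernel fully overlaps the signal: m - n + 1 = 33 - 11 + 1 = 23

23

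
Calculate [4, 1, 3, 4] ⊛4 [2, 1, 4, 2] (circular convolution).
Use y[k] = Σ_j a[j]·b[(k-j) mod 4]. y[0] = 4×2 + 1×2 + 3×4 + 4×1 = 26; y[1] = 4×1 + 1×2 + 3×2 + 4×4 = 28; y[2] = 4×4 + 1×1 + 3×2 + 4×2 = 31; y[3] = 4×2 + 1×4 + 3×1 + 4×2 = 23. Result: [26, 28, 31, 23]

[26, 28, 31, 23]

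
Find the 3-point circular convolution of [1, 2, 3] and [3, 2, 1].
Use y[k] = Σ_j s[j]·t[(k-j) mod 3]. y[0] = 1×3 + 2×1 + 3×2 = 11; y[1] = 1×2 + 2×3 + 3×1 = 11; y[2] = 1×1 + 2×2 + 3×3 = 14. Result: [11, 11, 14]

[11, 11, 14]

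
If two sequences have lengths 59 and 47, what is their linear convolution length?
Linear/full convolution length: m + n - 1 = 59 + 47 - 1 = 105

105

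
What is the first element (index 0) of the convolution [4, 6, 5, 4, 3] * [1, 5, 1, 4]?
Use y[k] = Σ_i a[i]·b[k-i] at k=0. y[0] = 4×1 = 4

4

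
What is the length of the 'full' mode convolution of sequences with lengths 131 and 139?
Linear/full convolution length: m + n - 1 = 131 + 139 - 1 = 269

269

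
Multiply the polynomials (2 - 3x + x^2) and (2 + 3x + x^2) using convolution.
Ascending coefficients: a = [2, -3, 1], b = [2, 3, 1]. c[0] = 2×2 = 4; c[1] = 2×3 + -3×2 = 0; c[2] = 2×1 + -3×3 + 1×2 = -5; c[3] = -3×1 + 1×3 = 0; c[4] = 1×1 = 1. Result coefficients: [4, 0, -5, 0, 1] → 4 - 5x^2 + x^4

4 - 5x^2 + x^4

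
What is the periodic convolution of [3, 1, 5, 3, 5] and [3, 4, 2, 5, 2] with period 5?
Use y[k] = Σ_j x[j]·h[(k-j) mod 5]. y[0] = 3×3 + 1×2 + 5×5 + 3×2 + 5×4 = 62; y[1] = 3×4 + 1×3 + 5×2 + 3×5 + 5×2 = 50; y[2] = 3×2 + 1×4 + 5×3 + 3×2 + 5×5 = 56; y[3] = 3×5 + 1×2 + 5×4 + 3×3 + 5×2 = 56; y[4] = 3×2 + 1×5 + 5×2 + 3×4 + 5×3 = 48. Result: [62, 50, 56, 56, 48]

[62, 50, 56, 56, 48]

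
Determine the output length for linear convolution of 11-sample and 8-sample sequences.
Linear/full convolution length: m + n - 1 = 11 + 8 - 1 = 18

18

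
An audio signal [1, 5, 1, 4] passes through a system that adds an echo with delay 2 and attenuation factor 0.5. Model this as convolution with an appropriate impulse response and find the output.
Direct-path + delayed-attenuated-path model → impulse response h = [1, 0, 0.5] (1 at lag 0, 0.5 at lag 2). Output y[n] = x[n] + 0.5·x[n - 2] (with x[n] = 0 outside 0..3): y[0] = 1 + 0.5×0 = 1; y[1] = 5 + 0.5×0 = 5; y[2] = 1 + 0.5×1 = 1.5; y[3] = 4 + 0.5×5 = 6.5; y[4] = 0 + 0.5×1 = 0.5; y[5] = 0 + 0.5×4 = 2.0. So y = [1, 5, 1.5, 6.5, 0.5, 2.0]

[1, 5, 1.5, 6.5, 0.5, 2.0]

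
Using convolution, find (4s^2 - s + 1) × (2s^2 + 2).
Ascending coefficients: a = [1, -1, 4], b = [2, 0, 2]. c[0] = 1×2 = 2; c[1] = 1×0 + -1×2 = -2; c[2] = 1×2 + -1×0 + 4×2 = 10; c[3] = -1×2 + 4×0 = -2; c[4] = 4×2 = 8. Result coefficients: [2, -2, 10, -2, 8] → 8s^4 - 2s^3 + 10s^2 - 2s + 2

8s^4 - 2s^3 + 10s^2 - 2s + 2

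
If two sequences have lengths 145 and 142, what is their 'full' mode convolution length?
Linear/full convolution length: m + n - 1 = 145 + 142 - 1 = 286

286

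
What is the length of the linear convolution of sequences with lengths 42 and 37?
Linear/full convolution length: m + n - 1 = 42 + 37 - 1 = 78

78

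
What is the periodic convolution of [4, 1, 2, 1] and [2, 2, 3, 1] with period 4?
Use y[k] = Σ_j u[j]·v[(k-j) mod 4]. y[0] = 4×2 + 1×1 + 2×3 + 1×2 = 17; y[1] = 4×2 + 1×2 + 2×1 + 1×3 = 15; y[2] = 4×3 + 1×2 + 2×2 + 1×1 = 19; y[3] = 4×1 + 1×3 + 2×2 + 1×2 = 13. Result: [17, 15, 19, 13]

[17, 15, 19, 13]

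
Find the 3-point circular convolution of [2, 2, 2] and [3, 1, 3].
Use y[k] = Σ_j a[j]·b[(k-j) mod 3]. y[0] = 2×3 + 2×3 + 2×1 = 14; y[1] = 2×1 + 2×3 + 2×3 = 14; y[2] = 2×3 + 2×1 + 2×3 = 14. Result: [14, 14, 14]

[14, 14, 14]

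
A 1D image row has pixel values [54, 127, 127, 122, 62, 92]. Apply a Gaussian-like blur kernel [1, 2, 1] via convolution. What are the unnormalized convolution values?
Convolve image row [54, 127, 127, 122, 62, 92] with kernel [1, 2, 1]: y[0] = 54×1 = 54; y[1] = 54×2 + 127×1 = 235; y[2] = 54×1 + 127×2 + 127×1 = 435; y[3] = 127×1 + 127×2 + 122×1 = 503; y[4] = 127×1 + 122×2 + 62×1 = 433; y[5] = 122×1 + 62×2 + 92×1 = 338; y[6] = 62×1 + 92×2 = 246; y[7] = 92×1 = 92 → [54, 235, 435, 503, 433, 338, 246, 92]. Normalization factor = sum(kernel) = 4.

[54, 235, 435, 503, 433, 338, 246, 92]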